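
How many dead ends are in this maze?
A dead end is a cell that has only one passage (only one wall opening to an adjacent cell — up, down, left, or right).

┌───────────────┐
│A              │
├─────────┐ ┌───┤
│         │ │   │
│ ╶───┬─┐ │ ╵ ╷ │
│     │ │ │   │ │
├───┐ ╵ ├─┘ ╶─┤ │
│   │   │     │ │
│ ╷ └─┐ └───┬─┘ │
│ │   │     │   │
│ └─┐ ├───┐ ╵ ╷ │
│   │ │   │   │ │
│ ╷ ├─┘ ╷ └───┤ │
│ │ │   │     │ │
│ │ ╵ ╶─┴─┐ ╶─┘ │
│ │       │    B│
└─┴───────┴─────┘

Checking each cell for number of passages:

Dead ends found at positions:
  (0, 0)
  (0, 7)
  (2, 3)
  (2, 4)
  (3, 4)
  (3, 6)
  (5, 2)
  (6, 6)
  (7, 0)
  (7, 4)
Total dead ends: 10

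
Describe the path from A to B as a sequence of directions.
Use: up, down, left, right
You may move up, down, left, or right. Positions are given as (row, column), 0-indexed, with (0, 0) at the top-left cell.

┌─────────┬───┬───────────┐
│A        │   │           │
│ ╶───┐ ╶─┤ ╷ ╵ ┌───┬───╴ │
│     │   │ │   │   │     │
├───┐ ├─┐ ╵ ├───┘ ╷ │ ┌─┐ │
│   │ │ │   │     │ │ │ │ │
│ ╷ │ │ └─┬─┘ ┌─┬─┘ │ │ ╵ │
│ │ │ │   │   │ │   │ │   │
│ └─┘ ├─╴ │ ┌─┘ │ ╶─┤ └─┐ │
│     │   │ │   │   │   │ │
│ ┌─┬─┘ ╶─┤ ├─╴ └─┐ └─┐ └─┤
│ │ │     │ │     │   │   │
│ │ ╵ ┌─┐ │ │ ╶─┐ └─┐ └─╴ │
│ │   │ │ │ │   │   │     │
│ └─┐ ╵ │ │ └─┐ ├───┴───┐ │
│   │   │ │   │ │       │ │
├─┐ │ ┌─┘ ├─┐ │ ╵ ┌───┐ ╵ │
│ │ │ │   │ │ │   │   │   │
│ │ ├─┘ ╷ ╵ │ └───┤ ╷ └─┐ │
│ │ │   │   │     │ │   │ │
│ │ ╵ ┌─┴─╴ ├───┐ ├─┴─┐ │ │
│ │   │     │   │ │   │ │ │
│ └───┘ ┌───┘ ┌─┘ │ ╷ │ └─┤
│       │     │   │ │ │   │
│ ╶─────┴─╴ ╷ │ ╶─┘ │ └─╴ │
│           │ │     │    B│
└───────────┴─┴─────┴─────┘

Finding the path and converting it to directions:
Path through cells: (0,0) → (0,1) → (0,2) → (0,3) → (1,3) → (1,4) → (2,4) → (2,5) → (1,5) → (0,5) → (0,6) → (1,6) → (1,7) → (0,7) → (0,8) → (0,9) → (0,10) → (0,11) → (0,12) → (1,12) → (1,11) → (1,10) → (2,10) → (3,10) → (4,10) → (4,11) → (5,11) → (5,12) → (6,12) → (6,11) → (6,10) → (5,10) → (5,9) → (4,9) → (4,8) → (3,8) → (3,9) → (2,9) → (1,9) → (1,8) → (2,8) → (2,7) → (2,6) → (3,6) → (3,5) → (4,5) → (5,5) → (6,5) → (7,5) → (7,6) → (8,6) → (9,6) → (9,7) → (9,8) → (10,8) → (11,8) → (11,7) → (12,7) → (12,8) → (12,9) → (11,9) → (10,9) → (10,10) → (11,10) → (12,10) → (12,11) → (12,12)
Directions: right, right, right, down, right, down, right, up, up, right, down, right, up, right, right, right, right, right, down, left, left, down, down, down, right, down, right, down, left, left, up, left, up, left, up, right, up, up, left, down, left, left, down, left, down, down, down, down, right, down, down, right, right, down, down, left, down, right, right, up, up, right, down, down, right, right

Solution:

┌─────────┬───┬───────────┐
│A → → ↓  │↱ ↓│↱ → → → → ↓│
│ ╶───┐ ╶─┤ ╷ ╵ ┌───┬───╴ │
│     │↳ ↓│↑│↳ ↑│↓ ↰│↓ ← ↲│
├───┐ ├─┐ ╵ ├───┘ ╷ │ ┌─┐ │
│   │ │ │↳ ↑│↓ ← ↲│↑│↓│ │ │
│ ╷ │ │ └─┬─┘ ┌─┬─┘ │ │ ╵ │
│ │ │ │   │↓ ↲│ │↱ ↑│↓│   │
│ └─┘ ├─╴ │ ┌─┘ │ ╶─┤ └─┐ │
│     │   │↓│   │↑ ↰│↳ ↓│ │
│ ┌─┬─┘ ╶─┤ ├─╴ └─┐ └─┐ └─┤
│ │ │     │↓│     │↑ ↰│↳ ↓│
│ │ ╵ ┌─┐ │ │ ╶─┐ └─┐ └─╴ │
│ │   │ │ │↓│   │   │↑ ← ↲│
│ └─┐ ╵ │ │ └─┐ ├───┴───┐ │
│   │   │ │↳ ↓│ │       │ │
├─┐ │ ┌─┘ ├─┐ │ ╵ ┌───┐ ╵ │
│ │ │ │   │ │↓│   │   │   │
│ │ ├─┘ ╷ ╵ │ └───┤ ╷ └─┐ │
│ │ │   │   │↳ → ↓│ │   │ │
│ │ ╵ ┌─┴─╴ ├───┐ ├─┴─┐ │ │
│ │   │     │   │↓│↱ ↓│ │ │
│ └───┘ ┌───┘ ┌─┘ │ ╷ │ └─┤
│       │     │↓ ↲│↑│↓│   │
│ ╶─────┴─╴ ╷ │ ╶─┘ │ └─╴ │
│           │ │↳ → ↑│↳ → B│
└───────────┴─┴─────┴─────┘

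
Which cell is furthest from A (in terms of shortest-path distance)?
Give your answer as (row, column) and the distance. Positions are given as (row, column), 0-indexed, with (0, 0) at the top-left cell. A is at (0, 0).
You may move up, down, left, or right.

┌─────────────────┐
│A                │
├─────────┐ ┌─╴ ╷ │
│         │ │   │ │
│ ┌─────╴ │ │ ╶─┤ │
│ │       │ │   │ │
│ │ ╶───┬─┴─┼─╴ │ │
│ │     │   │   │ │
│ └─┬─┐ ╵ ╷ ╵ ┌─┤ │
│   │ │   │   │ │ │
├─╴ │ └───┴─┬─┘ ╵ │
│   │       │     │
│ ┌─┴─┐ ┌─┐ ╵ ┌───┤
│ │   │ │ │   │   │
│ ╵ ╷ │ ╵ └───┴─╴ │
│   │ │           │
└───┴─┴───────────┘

Computing BFS distances from A to all cells:
Furthest cell: (7, 2)
Distance: 43 steps

Path from A to the furthest cell:

┌─────────────────┐
│A → → → → → → ↓  │
├─────────┐ ┌─╴ ╷ │
│↓ ← ← ← ↰│ │↓ ↲│ │
│ ┌─────╴ │ │ ╶─┤ │
│↓│↱ → → ↑│ │↳ ↓│ │
│ │ ╶───┬─┴─┼─╴ │ │
│↓│↑ ← ↰│↓ ↰│↓ ↲│ │
│ └─┬─┐ ╵ ╷ ╵ ┌─┤ │
│↳ ↓│ │↑ ↲│↑ ↲│ │ │
├─╴ │ └───┴─┬─┘ ╵ │
│↓ ↲│       │     │
│ ┌─┴─┐ ┌─┐ ╵ ┌───┤
│↓│↱ ↓│ │ │   │   │
│ ╵ ╷ │ ╵ └───┴─╴ │
│↳ ↑│B│           │
└───┴─┴───────────┘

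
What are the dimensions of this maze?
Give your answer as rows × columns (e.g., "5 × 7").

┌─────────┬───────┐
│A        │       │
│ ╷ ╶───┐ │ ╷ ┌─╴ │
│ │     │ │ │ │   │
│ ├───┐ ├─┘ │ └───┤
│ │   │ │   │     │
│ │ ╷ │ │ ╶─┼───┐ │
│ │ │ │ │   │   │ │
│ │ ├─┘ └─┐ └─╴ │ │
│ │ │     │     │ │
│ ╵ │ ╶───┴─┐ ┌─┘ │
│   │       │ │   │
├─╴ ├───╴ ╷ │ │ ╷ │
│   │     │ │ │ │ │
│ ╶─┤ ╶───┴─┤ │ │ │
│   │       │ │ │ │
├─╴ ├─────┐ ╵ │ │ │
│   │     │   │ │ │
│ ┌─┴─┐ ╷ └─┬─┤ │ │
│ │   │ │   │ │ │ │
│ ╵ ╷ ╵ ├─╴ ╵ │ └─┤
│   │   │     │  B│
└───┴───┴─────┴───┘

Counting the maze dimensions:
Rows (vertical): 11
Columns (horizontal): 9
Dimensions: 11 × 9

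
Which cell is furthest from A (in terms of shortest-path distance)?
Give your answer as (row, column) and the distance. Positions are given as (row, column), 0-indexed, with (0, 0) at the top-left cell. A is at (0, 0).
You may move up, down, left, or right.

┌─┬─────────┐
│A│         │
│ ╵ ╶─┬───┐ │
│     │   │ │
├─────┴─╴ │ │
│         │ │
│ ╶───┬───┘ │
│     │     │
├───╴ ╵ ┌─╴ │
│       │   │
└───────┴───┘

Computing BFS distances from A to all cells:
Furthest cell: (1, 3)
Distance: 24 steps

Path from A to the furthest cell:

┌─┬─────────┐
│A│↱ → → → ↓│
│ ╵ ╶─┬───┐ │
│↳ ↑  │B ↰│↓│
├─────┴─╴ │ │
│↱ → → → ↑│↓│
│ ╶───┬───┘ │
│↑ ← ↰│↓ ← ↲│
├───╴ ╵ ┌─╴ │
│    ↑ ↲│   │
└───────┴───┘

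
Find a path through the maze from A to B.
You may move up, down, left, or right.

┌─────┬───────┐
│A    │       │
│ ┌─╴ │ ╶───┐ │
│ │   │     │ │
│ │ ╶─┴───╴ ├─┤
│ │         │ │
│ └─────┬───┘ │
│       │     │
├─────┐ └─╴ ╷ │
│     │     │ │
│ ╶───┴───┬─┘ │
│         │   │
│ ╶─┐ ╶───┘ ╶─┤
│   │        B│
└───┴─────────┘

Finding the shortest path through the maze:
Path length: 16 steps
Directions: down → down → down → right → right → right → down → right → right → up → right → down → down → left → down → right

Solution:

┌─────┬───────┐
│A    │       │
│ ┌─╴ │ ╶───┐ │
│↓│   │     │ │
│ │ ╶─┴───╴ ├─┤
│↓│         │ │
│ └─────┬───┘ │
│↳ → → ↓│  ↱ ↓│
├─────┐ └─╴ ╷ │
│     │↳ → ↑│↓│
│ ╶───┴───┬─┘ │
│         │↓ ↲│
│ ╶─┐ ╶───┘ ╶─┤
│   │      ↳ B│
└───┴─────────┘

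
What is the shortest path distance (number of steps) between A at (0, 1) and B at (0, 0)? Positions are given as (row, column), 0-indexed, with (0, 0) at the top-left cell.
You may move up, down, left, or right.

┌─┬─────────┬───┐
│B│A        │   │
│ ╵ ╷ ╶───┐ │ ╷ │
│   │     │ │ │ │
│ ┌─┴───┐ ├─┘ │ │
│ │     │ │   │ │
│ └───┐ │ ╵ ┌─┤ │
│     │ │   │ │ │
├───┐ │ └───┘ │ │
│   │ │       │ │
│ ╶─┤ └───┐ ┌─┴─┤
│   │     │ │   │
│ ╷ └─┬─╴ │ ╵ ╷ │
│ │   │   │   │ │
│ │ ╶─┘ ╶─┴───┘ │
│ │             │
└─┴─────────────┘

Finding path from (0, 1) to (0, 0):
Path: (0,1) → (1,1) → (1,0) → (0,0)
Distance: 3 steps

Solution:

┌─┬─────────┬───┐
│B│A        │   │
│ ╵ ╷ ╶───┐ │ ╷ │
│↑ ↲│     │ │ │ │
│ ┌─┴───┐ ├─┘ │ │
│ │     │ │   │ │
│ └───┐ │ ╵ ┌─┤ │
│     │ │   │ │ │
├───┐ │ └───┘ │ │
│   │ │       │ │
│ ╶─┤ └───┐ ┌─┴─┤
│   │     │ │   │
│ ╷ └─┬─╴ │ ╵ ╷ │
│ │   │   │   │ │
│ │ ╶─┘ ╶─┴───┘ │
│ │             │
└─┴─────────────┘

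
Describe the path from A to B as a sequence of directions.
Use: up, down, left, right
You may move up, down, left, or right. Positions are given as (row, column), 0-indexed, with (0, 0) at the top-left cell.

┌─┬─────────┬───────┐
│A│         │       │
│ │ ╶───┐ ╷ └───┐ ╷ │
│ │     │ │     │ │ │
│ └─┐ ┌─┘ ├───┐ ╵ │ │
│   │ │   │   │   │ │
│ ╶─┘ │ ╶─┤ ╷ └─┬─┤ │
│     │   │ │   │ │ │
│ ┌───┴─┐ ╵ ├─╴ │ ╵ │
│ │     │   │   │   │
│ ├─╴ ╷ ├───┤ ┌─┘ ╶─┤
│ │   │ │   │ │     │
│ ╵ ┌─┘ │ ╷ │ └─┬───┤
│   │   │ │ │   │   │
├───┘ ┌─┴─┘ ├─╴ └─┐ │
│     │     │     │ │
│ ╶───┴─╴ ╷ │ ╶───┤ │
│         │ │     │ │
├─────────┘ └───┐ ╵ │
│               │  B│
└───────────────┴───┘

Finding the path and converting it to directions:
Path through cells: (0,0) → (1,0) → (2,0) → (3,0) → (3,1) → (3,2) → (2,2) → (1,2) → (1,1) → (0,1) → (0,2) → (0,3) → (0,4) → (1,4) → (2,4) → (2,3) → (3,3) → (3,4) → (4,4) → (4,5) → (3,5) → (2,5) → (2,6) → (3,6) → (3,7) → (4,7) → (4,6) → (5,6) → (6,6) → (6,7) → (7,7) → (7,6) → (8,6) → (8,7) → (8,8) → (9,8) → (9,9)
Directions: down, down, down, right, right, up, up, left, up, right, right, right, down, down, left, down, right, down, right, up, up, right, down, right, down, left, down, down, right, down, left, down, right, right, down, right

Solution:

┌─┬─────────┬───────┐
│A│↱ → → ↓  │       │
│ │ ╶───┐ ╷ └───┐ ╷ │
│↓│↑ ↰  │↓│     │ │ │
│ └─┐ ┌─┘ ├───┐ ╵ │ │
│↓  │↑│↓ ↲│↱ ↓│   │ │
│ ╶─┘ │ ╶─┤ ╷ └─┬─┤ │
│↳ → ↑│↳ ↓│↑│↳ ↓│ │ │
│ ┌───┴─┐ ╵ ├─╴ │ ╵ │
│ │     │↳ ↑│↓ ↲│   │
│ ├─╴ ╷ ├───┤ ┌─┘ ╶─┤
│ │   │ │   │↓│     │
│ ╵ ┌─┘ │ ╷ │ └─┬───┤
│   │   │ │ │↳ ↓│   │
├───┘ ┌─┴─┘ ├─╴ └─┐ │
│     │     │↓ ↲  │ │
│ ╶───┴─╴ ╷ │ ╶───┤ │
│         │ │↳ → ↓│ │
├─────────┘ └───┐ ╵ │
│               │↳ B│
└───────────────┴───┘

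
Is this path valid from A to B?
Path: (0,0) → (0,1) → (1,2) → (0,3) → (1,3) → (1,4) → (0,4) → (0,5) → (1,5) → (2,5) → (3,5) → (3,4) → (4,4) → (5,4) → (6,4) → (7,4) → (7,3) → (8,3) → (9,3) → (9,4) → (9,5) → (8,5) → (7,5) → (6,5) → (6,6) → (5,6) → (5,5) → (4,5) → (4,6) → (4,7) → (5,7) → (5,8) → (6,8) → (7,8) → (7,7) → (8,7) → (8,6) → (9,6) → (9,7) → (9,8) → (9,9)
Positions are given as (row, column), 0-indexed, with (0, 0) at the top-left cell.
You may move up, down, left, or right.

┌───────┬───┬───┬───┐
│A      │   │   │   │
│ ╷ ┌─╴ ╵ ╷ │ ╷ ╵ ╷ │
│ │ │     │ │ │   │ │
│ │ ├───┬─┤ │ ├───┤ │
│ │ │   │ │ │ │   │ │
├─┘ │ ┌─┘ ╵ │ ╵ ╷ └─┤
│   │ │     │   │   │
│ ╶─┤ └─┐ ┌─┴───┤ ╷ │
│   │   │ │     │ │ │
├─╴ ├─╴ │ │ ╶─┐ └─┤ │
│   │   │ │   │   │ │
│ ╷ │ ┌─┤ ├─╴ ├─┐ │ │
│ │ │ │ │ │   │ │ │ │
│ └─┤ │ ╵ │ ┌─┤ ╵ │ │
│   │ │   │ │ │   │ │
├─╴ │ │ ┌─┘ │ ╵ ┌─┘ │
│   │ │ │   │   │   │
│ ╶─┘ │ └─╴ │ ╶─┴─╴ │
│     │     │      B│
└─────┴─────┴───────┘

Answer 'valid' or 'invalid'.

Checking path validity:
Result: Invalid move at step 2: cannot move from (0, 1) to (1, 2).

invalid

Correct solution:

┌───────┬───┬───┬───┐
│A → → ↓│↱ ↓│   │   │
│ ╷ ┌─╴ ╵ ╷ │ ╷ ╵ ╷ │
│ │ │  ↳ ↑│↓│ │   │ │
│ │ ├───┬─┤ │ ├───┤ │
│ │ │   │ │↓│ │   │ │
├─┘ │ ┌─┘ ╵ │ ╵ ╷ └─┤
│   │ │  ↓ ↲│   │   │
│ ╶─┤ └─┐ ┌─┴───┤ ╷ │
│   │   │↓│↱ → ↓│ │ │
├─╴ ├─╴ │ │ ╶─┐ └─┤ │
│   │   │↓│↑ ↰│↳ ↓│ │
│ ╷ │ ┌─┤ ├─╴ ├─┐ │ │
│ │ │ │ │↓│↱ ↑│ │↓│ │
│ └─┤ │ ╵ │ ┌─┤ ╵ │ │
│   │ │↓ ↲│↑│ │↓ ↲│ │
├─╴ │ │ ┌─┘ │ ╵ ┌─┘ │
│   │ │↓│  ↑│↓ ↲│   │
│ ╶─┘ │ └─╴ │ ╶─┴─╴ │
│     │↳ → ↑│↳ → → B│
└─────┴─────┴───────┘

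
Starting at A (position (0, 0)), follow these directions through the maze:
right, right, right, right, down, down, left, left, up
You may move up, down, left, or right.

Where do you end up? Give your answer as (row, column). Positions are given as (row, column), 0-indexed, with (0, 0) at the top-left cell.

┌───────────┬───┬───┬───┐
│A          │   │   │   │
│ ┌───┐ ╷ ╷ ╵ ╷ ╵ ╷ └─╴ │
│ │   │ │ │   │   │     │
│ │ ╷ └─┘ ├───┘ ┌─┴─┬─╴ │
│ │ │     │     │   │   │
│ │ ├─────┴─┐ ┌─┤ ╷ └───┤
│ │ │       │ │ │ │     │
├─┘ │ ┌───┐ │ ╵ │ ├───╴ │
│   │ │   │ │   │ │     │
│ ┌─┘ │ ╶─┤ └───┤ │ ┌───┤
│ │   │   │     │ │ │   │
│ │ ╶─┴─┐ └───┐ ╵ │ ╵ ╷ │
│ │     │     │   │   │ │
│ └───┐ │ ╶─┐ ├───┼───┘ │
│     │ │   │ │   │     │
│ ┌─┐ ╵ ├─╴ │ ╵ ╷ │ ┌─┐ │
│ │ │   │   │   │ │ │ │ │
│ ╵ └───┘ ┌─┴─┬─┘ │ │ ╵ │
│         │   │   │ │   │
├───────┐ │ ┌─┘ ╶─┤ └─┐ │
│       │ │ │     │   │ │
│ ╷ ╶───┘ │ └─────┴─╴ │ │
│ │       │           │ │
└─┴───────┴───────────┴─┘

Following directions step by step:
Start: (0, 0)
  right: (0, 0) → (0, 1)
  right: (0, 1) → (0, 2)
  right: (0, 2) → (0, 3)
  right: (0, 3) → (0, 4)
  down: (0, 4) → (1, 4)
  down: (1, 4) → (2, 4)
  left: (2, 4) → (2, 3)
  left: (2, 3) → (2, 2)
  up: (2, 2) → (1, 2)
Final position: (1, 2)

Path taken:

┌───────────┬───┬───┬───┐
│A → → → ↓  │   │   │   │
│ ┌───┐ ╷ ╷ ╵ ╷ ╵ ╷ └─╴ │
│ │  B│ │↓│   │   │     │
│ │ ╷ └─┘ ├───┘ ┌─┴─┬─╴ │
│ │ │↑ ← ↲│     │   │   │
│ │ ├─────┴─┐ ┌─┤ ╷ └───┤
│ │ │       │ │ │ │     │
├─┘ │ ┌───┐ │ ╵ │ ├───╴ │
│   │ │   │ │   │ │     │
│ ┌─┘ │ ╶─┤ └───┤ │ ┌───┤
│ │   │   │     │ │ │   │
│ │ ╶─┴─┐ └───┐ ╵ │ ╵ ╷ │
│ │     │     │   │   │ │
│ └───┐ │ ╶─┐ ├───┼───┘ │
│     │ │   │ │   │     │
│ ┌─┐ ╵ ├─╴ │ ╵ ╷ │ ┌─┐ │
│ │ │   │   │   │ │ │ │ │
│ ╵ └───┘ ┌─┴─┬─┘ │ │ ╵ │
│         │   │   │ │   │
├───────┐ │ ┌─┘ ╶─┤ └─┐ │
│       │ │ │     │   │ │
│ ╷ ╶───┘ │ └─────┴─╴ │ │
│ │       │           │ │
└─┴───────┴───────────┴─┘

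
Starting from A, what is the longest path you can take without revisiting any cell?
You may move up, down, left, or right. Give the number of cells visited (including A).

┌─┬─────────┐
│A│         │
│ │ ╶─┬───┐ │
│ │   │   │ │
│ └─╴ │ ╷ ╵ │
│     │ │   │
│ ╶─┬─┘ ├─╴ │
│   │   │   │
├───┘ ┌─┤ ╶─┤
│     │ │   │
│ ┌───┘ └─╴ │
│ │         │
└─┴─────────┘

Finding longest simple path using DFS:
Start: (0, 0)
Longest path visits 24 cells
Path: A → down → down → right → right → up → left → up → right → right → right → right → down → down → left → up → left → down → down → left → down → left → left → down

Solution:

┌─┬─────────┐
│A│↱ → → → ↓│
│ │ ╶─┬───┐ │
│↓│↑ ↰│↓ ↰│↓│
│ └─╴ │ ╷ ╵ │
│↳ → ↑│↓│↑ ↲│
│ ╶─┬─┘ ├─╴ │
│   │↓ ↲│   │
├───┘ ┌─┤ ╶─┤
│↓ ← ↲│ │   │
│ ┌───┘ └─╴ │
│B│         │
└─┴─────────┘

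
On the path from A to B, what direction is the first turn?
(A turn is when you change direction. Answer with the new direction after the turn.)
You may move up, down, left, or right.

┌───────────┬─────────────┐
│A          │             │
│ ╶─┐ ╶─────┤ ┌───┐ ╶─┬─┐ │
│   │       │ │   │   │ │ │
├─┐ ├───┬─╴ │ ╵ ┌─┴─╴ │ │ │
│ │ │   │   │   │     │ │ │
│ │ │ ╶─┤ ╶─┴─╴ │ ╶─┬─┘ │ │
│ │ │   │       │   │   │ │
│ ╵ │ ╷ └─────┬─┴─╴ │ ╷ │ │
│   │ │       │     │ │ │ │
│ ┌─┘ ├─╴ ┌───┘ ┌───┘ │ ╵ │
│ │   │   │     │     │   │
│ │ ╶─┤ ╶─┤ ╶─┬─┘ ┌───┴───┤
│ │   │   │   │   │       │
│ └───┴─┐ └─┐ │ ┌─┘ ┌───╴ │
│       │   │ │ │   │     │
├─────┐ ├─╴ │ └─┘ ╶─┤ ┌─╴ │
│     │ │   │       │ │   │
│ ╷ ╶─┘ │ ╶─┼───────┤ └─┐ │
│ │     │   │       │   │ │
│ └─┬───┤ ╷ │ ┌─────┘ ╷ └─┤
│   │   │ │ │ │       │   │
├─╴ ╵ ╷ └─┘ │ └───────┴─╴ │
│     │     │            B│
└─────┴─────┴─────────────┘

Directions: right, right, down, right, right, right, down, left, down, right, right, right, up, left, up, up, right, right, right, down, right, down, left, left, down, right, down, left, left, down, left, left, down, right, down, down, right, right, up, right, up, right, right, right, down, left, left, down, down, right, down, right, down
First turn direction: down

Solution:

┌───────────┬─────────────┐
│A → ↓      │↱ → → ↓      │
│ ╶─┐ ╶─────┤ ┌───┐ ╶─┬─┐ │
│   │↳ → → ↓│↑│   │↳ ↓│ │ │
├─┐ ├───┬─╴ │ ╵ ┌─┴─╴ │ │ │
│ │ │   │↓ ↲│↑ ↰│↓ ← ↲│ │ │
│ │ │ ╶─┤ ╶─┴─╴ │ ╶─┬─┘ │ │
│ │ │   │↳ → → ↑│↳ ↓│   │ │
│ ╵ │ ╷ └─────┬─┴─╴ │ ╷ │ │
│   │ │       │↓ ← ↲│ │ │ │
│ ┌─┘ ├─╴ ┌───┘ ┌───┘ │ ╵ │
│ │   │   │↓ ← ↲│     │   │
│ │ ╶─┤ ╶─┤ ╶─┬─┘ ┌───┴───┤
│ │   │   │↳ ↓│   │↱ → → ↓│
│ └───┴─┐ └─┐ │ ┌─┘ ┌───╴ │
│       │   │↓│ │↱ ↑│↓ ← ↲│
├─────┐ ├─╴ │ └─┘ ╶─┤ ┌─╴ │
│     │ │   │↳ → ↑  │↓│   │
│ ╷ ╶─┘ │ ╶─┼───────┤ └─┐ │
│ │     │   │       │↳ ↓│ │
│ └─┬───┤ ╷ │ ┌─────┘ ╷ └─┤
│   │   │ │ │ │       │↳ ↓│
├─╴ ╵ ╷ └─┘ │ └───────┴─╴ │
│     │     │            B│
└─────┴─────┴─────────────┘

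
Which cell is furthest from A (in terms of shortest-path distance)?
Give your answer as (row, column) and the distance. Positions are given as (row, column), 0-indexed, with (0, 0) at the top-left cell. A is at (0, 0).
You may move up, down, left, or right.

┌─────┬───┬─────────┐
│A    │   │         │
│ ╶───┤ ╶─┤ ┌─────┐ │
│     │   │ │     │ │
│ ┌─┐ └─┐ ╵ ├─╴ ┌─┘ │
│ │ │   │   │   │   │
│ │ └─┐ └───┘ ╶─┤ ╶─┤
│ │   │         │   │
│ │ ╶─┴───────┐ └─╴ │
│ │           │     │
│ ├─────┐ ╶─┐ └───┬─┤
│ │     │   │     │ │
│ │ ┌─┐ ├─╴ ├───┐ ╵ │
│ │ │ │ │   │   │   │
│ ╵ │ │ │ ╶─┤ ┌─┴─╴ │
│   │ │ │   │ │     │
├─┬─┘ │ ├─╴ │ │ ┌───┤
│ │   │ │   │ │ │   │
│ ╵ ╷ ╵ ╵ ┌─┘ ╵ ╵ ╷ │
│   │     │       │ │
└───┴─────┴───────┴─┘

Computing BFS distances from A to all cells:
Furthest cell: (6, 7)
Distance: 43 steps

Path from A to the furthest cell:

┌─────┬───┬─────────┐
│A    │   │         │
│ ╶───┤ ╶─┤ ┌─────┐ │
│↓    │   │ │     │ │
│ ┌─┐ └─┐ ╵ ├─╴ ┌─┘ │
│↓│ │   │   │   │   │
│ │ └─┐ └───┘ ╶─┤ ╶─┤
│↓│   │         │   │
│ │ ╶─┴───────┐ └─╴ │
│↓│      ↱ → ↓│     │
│ ├─────┐ ╶─┐ └───┬─┤
│↓│↱ → ↓│↑ ↰│↳ → ↓│ │
│ │ ┌─┐ ├─╴ ├───┐ ╵ │
│↓│↑│ │↓│↱ ↑│↱ B│↳ ↓│
│ ╵ │ │ │ ╶─┤ ┌─┴─╴ │
│↳ ↑│ │↓│↑ ↰│↑│↓ ← ↲│
├─┬─┘ │ ├─╴ │ │ ┌───┤
│ │   │↓│↱ ↑│↑│↓│   │
│ ╵ ╷ ╵ ╵ ┌─┘ ╵ ╵ ╷ │
│   │  ↳ ↑│  ↑ ↲  │ │
└───┴─────┴───────┴─┘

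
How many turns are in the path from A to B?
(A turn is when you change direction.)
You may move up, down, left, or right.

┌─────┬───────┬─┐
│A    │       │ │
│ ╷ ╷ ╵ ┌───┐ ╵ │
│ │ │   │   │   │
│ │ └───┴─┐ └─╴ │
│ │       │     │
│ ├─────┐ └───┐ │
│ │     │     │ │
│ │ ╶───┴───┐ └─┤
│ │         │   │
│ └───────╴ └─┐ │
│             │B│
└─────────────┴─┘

Directions: right, down, down, right, right, right, down, right, right, down, right, down
Number of turns: 7

Solution:

┌─────┬───────┬─┐
│A ↓  │       │ │
│ ╷ ╷ ╵ ┌───┐ ╵ │
│ │↓│   │   │   │
│ │ └───┴─┐ └─╴ │
│ │↳ → → ↓│     │
│ ├─────┐ └───┐ │
│ │     │↳ → ↓│ │
│ │ ╶───┴───┐ └─┤
│ │         │↳ ↓│
│ └───────╴ └─┐ │
│             │B│
└─────────────┴─┘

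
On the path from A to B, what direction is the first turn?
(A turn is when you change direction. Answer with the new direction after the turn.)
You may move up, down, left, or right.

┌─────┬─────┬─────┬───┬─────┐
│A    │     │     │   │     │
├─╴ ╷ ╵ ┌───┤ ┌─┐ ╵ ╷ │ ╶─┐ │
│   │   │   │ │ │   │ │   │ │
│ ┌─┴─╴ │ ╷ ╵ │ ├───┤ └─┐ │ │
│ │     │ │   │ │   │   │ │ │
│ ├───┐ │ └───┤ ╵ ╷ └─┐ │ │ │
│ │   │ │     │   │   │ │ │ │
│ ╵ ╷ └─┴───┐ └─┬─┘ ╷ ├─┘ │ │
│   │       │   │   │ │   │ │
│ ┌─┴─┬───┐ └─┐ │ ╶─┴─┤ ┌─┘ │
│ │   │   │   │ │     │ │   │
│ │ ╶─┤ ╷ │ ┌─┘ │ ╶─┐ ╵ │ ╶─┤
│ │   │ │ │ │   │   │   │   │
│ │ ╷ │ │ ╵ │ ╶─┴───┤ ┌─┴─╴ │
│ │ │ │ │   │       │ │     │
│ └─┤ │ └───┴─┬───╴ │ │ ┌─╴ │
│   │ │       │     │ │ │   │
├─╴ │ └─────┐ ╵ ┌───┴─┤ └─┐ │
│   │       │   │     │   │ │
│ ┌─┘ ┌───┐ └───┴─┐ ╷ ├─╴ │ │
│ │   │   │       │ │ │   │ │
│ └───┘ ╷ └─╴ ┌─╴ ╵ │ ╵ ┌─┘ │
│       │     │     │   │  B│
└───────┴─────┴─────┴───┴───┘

Directions: right, down, left, down, down, down, down, down, down, down, right, down, left, down, down, right, right, right, up, right, down, right, right, up, right, right, down, right, up, up, right, down, down, right, up, right, up, left, up, up, right, right, down, down, down, down
First turn direction: down

Solution:

┌─────┬─────┬─────┬───┬─────┐
│A ↓  │     │     │   │     │
├─╴ ╷ ╵ ┌───┤ ┌─┐ ╵ ╷ │ ╶─┐ │
│↓ ↲│   │   │ │ │   │ │   │ │
│ ┌─┴─╴ │ ╷ ╵ │ ├───┤ └─┐ │ │
│↓│     │ │   │ │   │   │ │ │
│ ├───┐ │ └───┤ ╵ ╷ └─┐ │ │ │
│↓│   │ │     │   │   │ │ │ │
│ ╵ ╷ └─┴───┐ └─┬─┘ ╷ ├─┘ │ │
│↓  │       │   │   │ │   │ │
│ ┌─┴─┬───┐ └─┐ │ ╶─┴─┤ ┌─┘ │
│↓│   │   │   │ │     │ │   │
│ │ ╶─┤ ╷ │ ┌─┘ │ ╶─┐ ╵ │ ╶─┤
│↓│   │ │ │ │   │   │   │   │
│ │ ╷ │ │ ╵ │ ╶─┴───┤ ┌─┴─╴ │
│↓│ │ │ │   │       │ │↱ → ↓│
│ └─┤ │ └───┴─┬───╴ │ │ ┌─╴ │
│↳ ↓│ │       │     │ │↑│  ↓│
├─╴ │ └─────┐ ╵ ┌───┴─┤ └─┐ │
│↓ ↲│       │   │  ↱ ↓│↑ ↰│↓│
│ ┌─┘ ┌───┐ └───┴─┐ ╷ ├─╴ │ │
│↓│   │↱ ↓│  ↱ → ↓│↑│↓│↱ ↑│↓│
│ └───┘ ╷ └─╴ ┌─╴ ╵ │ ╵ ┌─┘ │
│↳ → → ↑│↳ → ↑│  ↳ ↑│↳ ↑│  B│
└───────┴─────┴─────┴───┴───┘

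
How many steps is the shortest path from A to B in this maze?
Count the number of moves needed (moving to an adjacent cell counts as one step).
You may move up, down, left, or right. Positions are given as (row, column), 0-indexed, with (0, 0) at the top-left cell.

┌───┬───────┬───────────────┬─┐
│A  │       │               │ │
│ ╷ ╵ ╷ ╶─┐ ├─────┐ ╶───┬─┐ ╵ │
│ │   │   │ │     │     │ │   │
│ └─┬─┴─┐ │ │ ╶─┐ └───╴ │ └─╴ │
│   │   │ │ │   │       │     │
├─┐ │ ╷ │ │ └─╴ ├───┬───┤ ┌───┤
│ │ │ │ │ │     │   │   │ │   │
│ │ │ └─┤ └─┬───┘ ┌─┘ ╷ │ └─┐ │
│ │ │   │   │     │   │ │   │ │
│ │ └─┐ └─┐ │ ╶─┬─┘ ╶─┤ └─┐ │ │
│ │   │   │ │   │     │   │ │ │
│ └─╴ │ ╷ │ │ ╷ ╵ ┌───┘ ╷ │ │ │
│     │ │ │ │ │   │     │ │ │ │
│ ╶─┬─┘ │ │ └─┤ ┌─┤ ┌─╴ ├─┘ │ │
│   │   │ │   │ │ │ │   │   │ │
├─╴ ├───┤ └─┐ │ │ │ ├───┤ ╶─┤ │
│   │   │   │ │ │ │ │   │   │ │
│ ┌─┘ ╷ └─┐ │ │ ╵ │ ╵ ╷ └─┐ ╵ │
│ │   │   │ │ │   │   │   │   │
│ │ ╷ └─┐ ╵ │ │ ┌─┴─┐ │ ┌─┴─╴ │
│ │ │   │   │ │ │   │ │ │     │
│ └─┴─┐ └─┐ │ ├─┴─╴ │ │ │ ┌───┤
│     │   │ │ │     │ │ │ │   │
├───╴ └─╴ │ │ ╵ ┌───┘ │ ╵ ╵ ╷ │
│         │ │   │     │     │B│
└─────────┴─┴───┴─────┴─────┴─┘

Using BFS to find shortest path:
Start: (0, 0), End: (12, 14)
Path found:
(0,0) → (0,1) → (1,1) → (1,2) → (0,2) → (0,3) → (0,4) → (0,5) → (1,5) → (2,5) → (3,5) → (3,6) → (3,7) → (2,7) → (2,6) → (1,6) → (1,7) → (1,8) → (2,8) → (2,9) → (2,10) → (2,11) → (1,11) → (1,10) → (1,9) → (0,9) → (0,10) → (0,11) → (0,12) → (0,13) → (1,13) → (1,14) → (2,14) → (2,13) → (2,12) → (3,12) → (4,12) → (4,13) → (5,13) → (6,13) → (7,13) → (7,12) → (8,12) → (8,13) → (9,13) → (9,14) → (10,14) → (10,13) → (10,12) → (11,12) → (12,12) → (12,13) → (11,13) → (11,14) → (12,14)
Number of steps: 54

Solution:

┌───┬───────┬───────────────┬─┐
│A ↓│↱ → → ↓│      ↱ → → → ↓│ │
│ ╷ ╵ ╷ ╶─┐ ├─────┐ ╶───┬─┐ ╵ │
│ │↳ ↑│   │↓│↱ → ↓│↑ ← ↰│ │↳ ↓│
│ └─┬─┴─┐ │ │ ╶─┐ └───╴ │ └─╴ │
│   │   │ │↓│↑ ↰│↳ → → ↑│↓ ← ↲│
├─┐ │ ╷ │ │ └─╴ ├───┬───┤ ┌───┤
│ │ │ │ │ │↳ → ↑│   │   │↓│   │
│ │ │ └─┤ └─┬───┘ ┌─┘ ╷ │ └─┐ │
│ │ │   │   │     │   │ │↳ ↓│ │
│ │ └─┐ └─┐ │ ╶─┬─┘ ╶─┤ └─┐ │ │
│ │   │   │ │   │     │   │↓│ │
│ └─╴ │ ╷ │ │ ╷ ╵ ┌───┘ ╷ │ │ │
│     │ │ │ │ │   │     │ │↓│ │
│ ╶─┬─┘ │ │ └─┤ ┌─┤ ┌─╴ ├─┘ │ │
│   │   │ │   │ │ │ │   │↓ ↲│ │
├─╴ ├───┤ └─┐ │ │ │ ├───┤ ╶─┤ │
│   │   │   │ │ │ │ │   │↳ ↓│ │
│ ┌─┘ ╷ └─┐ │ │ ╵ │ ╵ ╷ └─┐ ╵ │
│ │   │   │ │ │   │   │   │↳ ↓│
│ │ ╷ └─┐ ╵ │ │ ┌─┴─┐ │ ┌─┴─╴ │
│ │ │   │   │ │ │   │ │ │↓ ← ↲│
│ └─┴─┐ └─┐ │ ├─┴─╴ │ │ │ ┌───┤
│     │   │ │ │     │ │ │↓│↱ ↓│
├───╴ └─╴ │ │ ╵ ┌───┘ │ ╵ ╵ ╷ │
│         │ │   │     │  ↳ ↑│B│
└─────────┴─┴───┴─────┴─────┴─┘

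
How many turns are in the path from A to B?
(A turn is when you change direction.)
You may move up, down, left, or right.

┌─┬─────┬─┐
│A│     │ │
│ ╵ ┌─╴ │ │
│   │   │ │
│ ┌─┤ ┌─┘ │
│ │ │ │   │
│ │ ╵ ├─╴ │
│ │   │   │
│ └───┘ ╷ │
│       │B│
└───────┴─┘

Directions: down, down, down, down, right, right, right, up, right, down
Number of turns: 4

Solution:

┌─┬─────┬─┐
│A│     │ │
│ ╵ ┌─╴ │ │
│↓  │   │ │
│ ┌─┤ ┌─┘ │
│↓│ │ │   │
│ │ ╵ ├─╴ │
│↓│   │↱ ↓│
│ └───┘ ╷ │
│↳ → → ↑│B│
└───────┴─┘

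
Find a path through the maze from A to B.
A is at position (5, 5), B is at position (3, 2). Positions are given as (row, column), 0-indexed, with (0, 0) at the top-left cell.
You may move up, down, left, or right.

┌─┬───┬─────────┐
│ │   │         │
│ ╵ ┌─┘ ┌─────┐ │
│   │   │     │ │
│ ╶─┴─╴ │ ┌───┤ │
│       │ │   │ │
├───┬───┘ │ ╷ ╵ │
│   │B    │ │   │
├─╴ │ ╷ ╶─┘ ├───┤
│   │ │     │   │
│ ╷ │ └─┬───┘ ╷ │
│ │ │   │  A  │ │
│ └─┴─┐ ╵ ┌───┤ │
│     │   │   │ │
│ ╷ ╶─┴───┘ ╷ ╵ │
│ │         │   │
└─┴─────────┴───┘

Finding the shortest path from (5, 5) to (3, 2):
Path length: 7 steps
Directions: left → down → left → up → left → up → up

Solution:

┌─┬───┬─────────┐
│ │   │         │
│ ╵ ┌─┘ ┌─────┐ │
│   │   │     │ │
│ ╶─┴─╴ │ ┌───┤ │
│       │ │   │ │
├───┬───┘ │ ╷ ╵ │
│   │B    │ │   │
├─╴ │ ╷ ╶─┘ ├───┤
│   │↑│     │   │
│ ╷ │ └─┬───┘ ╷ │
│ │ │↑ ↰│↓ A  │ │
│ └─┴─┐ ╵ ┌───┤ │
│     │↑ ↲│   │ │
│ ╷ ╶─┴───┘ ╷ ╵ │
│ │         │   │
└─┴─────────┴───┘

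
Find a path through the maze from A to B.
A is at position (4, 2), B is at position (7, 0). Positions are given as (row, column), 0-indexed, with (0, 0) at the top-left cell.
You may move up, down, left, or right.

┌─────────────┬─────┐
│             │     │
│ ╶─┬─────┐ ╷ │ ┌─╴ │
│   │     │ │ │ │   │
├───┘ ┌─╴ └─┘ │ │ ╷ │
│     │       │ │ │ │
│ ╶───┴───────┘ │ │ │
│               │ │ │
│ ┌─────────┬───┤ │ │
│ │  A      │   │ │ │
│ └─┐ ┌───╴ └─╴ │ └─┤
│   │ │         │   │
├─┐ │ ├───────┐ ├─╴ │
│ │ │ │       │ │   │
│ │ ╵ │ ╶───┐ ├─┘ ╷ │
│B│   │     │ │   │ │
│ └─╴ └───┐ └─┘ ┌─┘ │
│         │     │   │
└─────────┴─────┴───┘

Finding the shortest path from (4, 2) to (7, 0):
Path length: 7 steps
Directions: down → down → down → down → left → left → up

Solution:

┌─────────────┬─────┐
│             │     │
│ ╶─┬─────┐ ╷ │ ┌─╴ │
│   │     │ │ │ │   │
├───┘ ┌─╴ └─┘ │ │ ╷ │
│     │       │ │ │ │
│ ╶───┴───────┘ │ │ │
│               │ │ │
│ ┌─────────┬───┤ │ │
│ │  A      │   │ │ │
│ └─┐ ┌───╴ └─╴ │ └─┤
│   │↓│         │   │
├─┐ │ ├───────┐ ├─╴ │
│ │ │↓│       │ │   │
│ │ ╵ │ ╶───┐ ├─┘ ╷ │
│B│  ↓│     │ │   │ │
│ └─╴ └───┐ └─┘ ┌─┘ │
│↑ ← ↲    │     │   │
└─────────┴─────┴───┘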